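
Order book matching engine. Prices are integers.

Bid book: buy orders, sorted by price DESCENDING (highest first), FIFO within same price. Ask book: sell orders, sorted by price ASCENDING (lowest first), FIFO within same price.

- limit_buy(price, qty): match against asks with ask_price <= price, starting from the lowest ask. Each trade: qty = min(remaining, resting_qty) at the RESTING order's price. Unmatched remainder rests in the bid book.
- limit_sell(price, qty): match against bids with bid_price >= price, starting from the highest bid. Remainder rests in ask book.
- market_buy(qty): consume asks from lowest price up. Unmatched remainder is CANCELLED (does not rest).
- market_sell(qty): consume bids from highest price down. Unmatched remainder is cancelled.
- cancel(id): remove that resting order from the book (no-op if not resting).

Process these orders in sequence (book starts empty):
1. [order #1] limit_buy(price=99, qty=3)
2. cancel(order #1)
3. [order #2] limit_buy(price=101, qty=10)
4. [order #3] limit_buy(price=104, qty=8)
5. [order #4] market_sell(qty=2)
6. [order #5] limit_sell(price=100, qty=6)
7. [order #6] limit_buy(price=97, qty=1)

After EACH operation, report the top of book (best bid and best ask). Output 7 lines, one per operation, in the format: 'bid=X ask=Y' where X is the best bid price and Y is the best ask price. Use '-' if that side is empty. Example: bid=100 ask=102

After op 1 [order #1] limit_buy(price=99, qty=3): fills=none; bids=[#1:3@99] asks=[-]
After op 2 cancel(order #1): fills=none; bids=[-] asks=[-]
After op 3 [order #2] limit_buy(price=101, qty=10): fills=none; bids=[#2:10@101] asks=[-]
After op 4 [order #3] limit_buy(price=104, qty=8): fills=none; bids=[#3:8@104 #2:10@101] asks=[-]
After op 5 [order #4] market_sell(qty=2): fills=#3x#4:2@104; bids=[#3:6@104 #2:10@101] asks=[-]
After op 6 [order #5] limit_sell(price=100, qty=6): fills=#3x#5:6@104; bids=[#2:10@101] asks=[-]
After op 7 [order #6] limit_buy(price=97, qty=1): fills=none; bids=[#2:10@101 #6:1@97] asks=[-]

Answer: bid=99 ask=-
bid=- ask=-
bid=101 ask=-
bid=104 ask=-
bid=104 ask=-
bid=101 ask=-
bid=101 ask=-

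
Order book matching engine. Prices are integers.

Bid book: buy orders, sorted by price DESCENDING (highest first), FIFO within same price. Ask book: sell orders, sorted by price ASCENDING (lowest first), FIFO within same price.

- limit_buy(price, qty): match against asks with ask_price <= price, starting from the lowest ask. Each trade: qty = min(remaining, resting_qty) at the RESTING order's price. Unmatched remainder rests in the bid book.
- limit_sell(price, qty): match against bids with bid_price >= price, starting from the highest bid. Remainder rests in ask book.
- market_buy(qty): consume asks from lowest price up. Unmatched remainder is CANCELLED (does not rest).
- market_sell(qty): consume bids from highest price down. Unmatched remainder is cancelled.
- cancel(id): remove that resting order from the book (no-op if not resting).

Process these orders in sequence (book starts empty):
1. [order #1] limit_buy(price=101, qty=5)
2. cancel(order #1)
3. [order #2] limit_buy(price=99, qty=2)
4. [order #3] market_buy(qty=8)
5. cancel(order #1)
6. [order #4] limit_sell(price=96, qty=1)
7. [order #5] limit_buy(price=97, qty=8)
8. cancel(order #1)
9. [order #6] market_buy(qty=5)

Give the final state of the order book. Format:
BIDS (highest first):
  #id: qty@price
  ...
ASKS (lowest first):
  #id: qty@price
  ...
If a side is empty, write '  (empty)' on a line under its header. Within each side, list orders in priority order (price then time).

After op 1 [order #1] limit_buy(price=101, qty=5): fills=none; bids=[#1:5@101] asks=[-]
After op 2 cancel(order #1): fills=none; bids=[-] asks=[-]
After op 3 [order #2] limit_buy(price=99, qty=2): fills=none; bids=[#2:2@99] asks=[-]
After op 4 [order #3] market_buy(qty=8): fills=none; bids=[#2:2@99] asks=[-]
After op 5 cancel(order #1): fills=none; bids=[#2:2@99] asks=[-]
After op 6 [order #4] limit_sell(price=96, qty=1): fills=#2x#4:1@99; bids=[#2:1@99] asks=[-]
After op 7 [order #5] limit_buy(price=97, qty=8): fills=none; bids=[#2:1@99 #5:8@97] asks=[-]
After op 8 cancel(order #1): fills=none; bids=[#2:1@99 #5:8@97] asks=[-]
After op 9 [order #6] market_buy(qty=5): fills=none; bids=[#2:1@99 #5:8@97] asks=[-]

Answer: BIDS (highest first):
  #2: 1@99
  #5: 8@97
ASKS (lowest first):
  (empty)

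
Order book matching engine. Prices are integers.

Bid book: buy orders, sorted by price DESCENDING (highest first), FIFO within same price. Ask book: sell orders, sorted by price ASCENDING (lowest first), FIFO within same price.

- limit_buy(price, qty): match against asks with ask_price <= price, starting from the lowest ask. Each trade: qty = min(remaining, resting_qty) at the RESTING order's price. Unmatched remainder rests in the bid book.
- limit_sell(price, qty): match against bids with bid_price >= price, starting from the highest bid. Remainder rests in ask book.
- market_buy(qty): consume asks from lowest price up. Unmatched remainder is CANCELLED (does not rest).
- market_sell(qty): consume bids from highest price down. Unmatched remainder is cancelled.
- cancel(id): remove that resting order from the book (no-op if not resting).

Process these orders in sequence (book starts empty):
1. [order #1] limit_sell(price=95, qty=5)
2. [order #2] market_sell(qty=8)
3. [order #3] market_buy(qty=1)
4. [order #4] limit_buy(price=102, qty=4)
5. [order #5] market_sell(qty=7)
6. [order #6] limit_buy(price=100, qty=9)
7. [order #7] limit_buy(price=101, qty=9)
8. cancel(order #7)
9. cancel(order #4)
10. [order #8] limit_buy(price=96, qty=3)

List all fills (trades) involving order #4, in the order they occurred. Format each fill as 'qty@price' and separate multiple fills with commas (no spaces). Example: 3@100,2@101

Answer: 4@95

Derivation:
After op 1 [order #1] limit_sell(price=95, qty=5): fills=none; bids=[-] asks=[#1:5@95]
After op 2 [order #2] market_sell(qty=8): fills=none; bids=[-] asks=[#1:5@95]
After op 3 [order #3] market_buy(qty=1): fills=#3x#1:1@95; bids=[-] asks=[#1:4@95]
After op 4 [order #4] limit_buy(price=102, qty=4): fills=#4x#1:4@95; bids=[-] asks=[-]
After op 5 [order #5] market_sell(qty=7): fills=none; bids=[-] asks=[-]
After op 6 [order #6] limit_buy(price=100, qty=9): fills=none; bids=[#6:9@100] asks=[-]
After op 7 [order #7] limit_buy(price=101, qty=9): fills=none; bids=[#7:9@101 #6:9@100] asks=[-]
After op 8 cancel(order #7): fills=none; bids=[#6:9@100] asks=[-]
After op 9 cancel(order #4): fills=none; bids=[#6:9@100] asks=[-]
After op 10 [order #8] limit_buy(price=96, qty=3): fills=none; bids=[#6:9@100 #8:3@96] asks=[-]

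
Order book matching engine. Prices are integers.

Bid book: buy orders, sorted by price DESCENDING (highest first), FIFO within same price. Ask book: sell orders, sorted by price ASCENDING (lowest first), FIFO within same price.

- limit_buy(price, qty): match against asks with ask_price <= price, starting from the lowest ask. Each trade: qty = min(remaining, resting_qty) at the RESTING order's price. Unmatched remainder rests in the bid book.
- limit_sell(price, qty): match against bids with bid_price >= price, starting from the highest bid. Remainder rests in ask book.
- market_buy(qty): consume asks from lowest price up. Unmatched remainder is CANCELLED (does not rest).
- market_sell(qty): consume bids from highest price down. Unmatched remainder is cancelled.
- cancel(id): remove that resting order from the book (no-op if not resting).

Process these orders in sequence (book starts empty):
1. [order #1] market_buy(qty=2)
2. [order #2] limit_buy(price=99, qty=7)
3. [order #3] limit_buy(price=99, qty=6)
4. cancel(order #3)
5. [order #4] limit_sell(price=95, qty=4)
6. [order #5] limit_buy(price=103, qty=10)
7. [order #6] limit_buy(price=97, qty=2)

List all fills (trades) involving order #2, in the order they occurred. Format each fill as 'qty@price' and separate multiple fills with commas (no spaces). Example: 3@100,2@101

Answer: 4@99

Derivation:
After op 1 [order #1] market_buy(qty=2): fills=none; bids=[-] asks=[-]
After op 2 [order #2] limit_buy(price=99, qty=7): fills=none; bids=[#2:7@99] asks=[-]
After op 3 [order #3] limit_buy(price=99, qty=6): fills=none; bids=[#2:7@99 #3:6@99] asks=[-]
After op 4 cancel(order #3): fills=none; bids=[#2:7@99] asks=[-]
After op 5 [order #4] limit_sell(price=95, qty=4): fills=#2x#4:4@99; bids=[#2:3@99] asks=[-]
After op 6 [order #5] limit_buy(price=103, qty=10): fills=none; bids=[#5:10@103 #2:3@99] asks=[-]
After op 7 [order #6] limit_buy(price=97, qty=2): fills=none; bids=[#5:10@103 #2:3@99 #6:2@97] asks=[-]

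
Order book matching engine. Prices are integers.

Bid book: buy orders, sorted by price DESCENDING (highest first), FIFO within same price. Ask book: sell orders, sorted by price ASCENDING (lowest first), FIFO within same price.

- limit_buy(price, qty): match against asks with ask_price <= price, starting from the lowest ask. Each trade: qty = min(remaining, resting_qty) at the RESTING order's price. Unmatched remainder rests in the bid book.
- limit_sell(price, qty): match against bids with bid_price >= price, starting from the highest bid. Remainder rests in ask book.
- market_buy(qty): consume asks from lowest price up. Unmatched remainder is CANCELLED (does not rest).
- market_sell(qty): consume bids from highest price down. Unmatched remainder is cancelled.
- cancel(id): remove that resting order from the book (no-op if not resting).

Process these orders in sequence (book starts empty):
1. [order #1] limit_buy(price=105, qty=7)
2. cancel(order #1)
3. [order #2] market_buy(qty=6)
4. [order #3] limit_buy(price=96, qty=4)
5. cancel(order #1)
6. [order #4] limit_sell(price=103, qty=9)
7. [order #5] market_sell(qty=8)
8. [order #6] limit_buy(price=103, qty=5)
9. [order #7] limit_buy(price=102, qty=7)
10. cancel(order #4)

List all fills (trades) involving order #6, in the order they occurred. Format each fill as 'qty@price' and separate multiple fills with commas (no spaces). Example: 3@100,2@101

Answer: 5@103

Derivation:
After op 1 [order #1] limit_buy(price=105, qty=7): fills=none; bids=[#1:7@105] asks=[-]
After op 2 cancel(order #1): fills=none; bids=[-] asks=[-]
After op 3 [order #2] market_buy(qty=6): fills=none; bids=[-] asks=[-]
After op 4 [order #3] limit_buy(price=96, qty=4): fills=none; bids=[#3:4@96] asks=[-]
After op 5 cancel(order #1): fills=none; bids=[#3:4@96] asks=[-]
After op 6 [order #4] limit_sell(price=103, qty=9): fills=none; bids=[#3:4@96] asks=[#4:9@103]
After op 7 [order #5] market_sell(qty=8): fills=#3x#5:4@96; bids=[-] asks=[#4:9@103]
After op 8 [order #6] limit_buy(price=103, qty=5): fills=#6x#4:5@103; bids=[-] asks=[#4:4@103]
After op 9 [order #7] limit_buy(price=102, qty=7): fills=none; bids=[#7:7@102] asks=[#4:4@103]
After op 10 cancel(order #4): fills=none; bids=[#7:7@102] asks=[-]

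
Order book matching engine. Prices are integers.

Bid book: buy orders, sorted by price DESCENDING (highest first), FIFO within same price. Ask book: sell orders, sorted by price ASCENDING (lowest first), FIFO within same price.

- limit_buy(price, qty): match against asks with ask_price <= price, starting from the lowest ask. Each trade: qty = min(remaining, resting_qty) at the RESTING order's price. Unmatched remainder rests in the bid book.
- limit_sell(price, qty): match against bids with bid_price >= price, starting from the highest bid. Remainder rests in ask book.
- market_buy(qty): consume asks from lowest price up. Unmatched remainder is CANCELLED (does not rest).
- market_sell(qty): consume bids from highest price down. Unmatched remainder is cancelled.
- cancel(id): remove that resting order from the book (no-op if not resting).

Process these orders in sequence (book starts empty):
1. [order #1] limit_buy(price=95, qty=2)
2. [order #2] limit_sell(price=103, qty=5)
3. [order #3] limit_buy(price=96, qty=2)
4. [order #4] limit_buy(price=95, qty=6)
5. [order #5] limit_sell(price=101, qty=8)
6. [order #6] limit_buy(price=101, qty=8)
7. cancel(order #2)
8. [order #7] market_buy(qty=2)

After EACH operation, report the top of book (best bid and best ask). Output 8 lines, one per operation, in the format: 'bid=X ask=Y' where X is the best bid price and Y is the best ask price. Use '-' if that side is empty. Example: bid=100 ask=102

Answer: bid=95 ask=-
bid=95 ask=103
bid=96 ask=103
bid=96 ask=103
bid=96 ask=101
bid=96 ask=103
bid=96 ask=-
bid=96 ask=-

Derivation:
After op 1 [order #1] limit_buy(price=95, qty=2): fills=none; bids=[#1:2@95] asks=[-]
After op 2 [order #2] limit_sell(price=103, qty=5): fills=none; bids=[#1:2@95] asks=[#2:5@103]
After op 3 [order #3] limit_buy(price=96, qty=2): fills=none; bids=[#3:2@96 #1:2@95] asks=[#2:5@103]
After op 4 [order #4] limit_buy(price=95, qty=6): fills=none; bids=[#3:2@96 #1:2@95 #4:6@95] asks=[#2:5@103]
After op 5 [order #5] limit_sell(price=101, qty=8): fills=none; bids=[#3:2@96 #1:2@95 #4:6@95] asks=[#5:8@101 #2:5@103]
After op 6 [order #6] limit_buy(price=101, qty=8): fills=#6x#5:8@101; bids=[#3:2@96 #1:2@95 #4:6@95] asks=[#2:5@103]
After op 7 cancel(order #2): fills=none; bids=[#3:2@96 #1:2@95 #4:6@95] asks=[-]
After op 8 [order #7] market_buy(qty=2): fills=none; bids=[#3:2@96 #1:2@95 #4:6@95] asks=[-]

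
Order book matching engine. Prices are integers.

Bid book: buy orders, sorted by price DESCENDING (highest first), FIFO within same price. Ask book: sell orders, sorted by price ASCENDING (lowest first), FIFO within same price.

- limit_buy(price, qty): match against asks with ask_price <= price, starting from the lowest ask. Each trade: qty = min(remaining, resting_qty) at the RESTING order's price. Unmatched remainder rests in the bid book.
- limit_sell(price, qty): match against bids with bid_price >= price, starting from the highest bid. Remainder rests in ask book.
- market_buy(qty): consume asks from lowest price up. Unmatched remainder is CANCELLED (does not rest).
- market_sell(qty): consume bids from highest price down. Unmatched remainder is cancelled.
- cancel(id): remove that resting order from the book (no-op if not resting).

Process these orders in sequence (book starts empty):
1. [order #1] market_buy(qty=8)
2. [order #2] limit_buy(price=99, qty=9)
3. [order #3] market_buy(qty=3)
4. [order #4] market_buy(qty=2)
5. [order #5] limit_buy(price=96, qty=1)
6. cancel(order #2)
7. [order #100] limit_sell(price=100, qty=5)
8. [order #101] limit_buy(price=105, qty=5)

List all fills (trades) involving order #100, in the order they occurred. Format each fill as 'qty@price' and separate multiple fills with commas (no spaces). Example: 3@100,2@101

After op 1 [order #1] market_buy(qty=8): fills=none; bids=[-] asks=[-]
After op 2 [order #2] limit_buy(price=99, qty=9): fills=none; bids=[#2:9@99] asks=[-]
After op 3 [order #3] market_buy(qty=3): fills=none; bids=[#2:9@99] asks=[-]
After op 4 [order #4] market_buy(qty=2): fills=none; bids=[#2:9@99] asks=[-]
After op 5 [order #5] limit_buy(price=96, qty=1): fills=none; bids=[#2:9@99 #5:1@96] asks=[-]
After op 6 cancel(order #2): fills=none; bids=[#5:1@96] asks=[-]
After op 7 [order #100] limit_sell(price=100, qty=5): fills=none; bids=[#5:1@96] asks=[#100:5@100]
After op 8 [order #101] limit_buy(price=105, qty=5): fills=#101x#100:5@100; bids=[#5:1@96] asks=[-]

Answer: 5@100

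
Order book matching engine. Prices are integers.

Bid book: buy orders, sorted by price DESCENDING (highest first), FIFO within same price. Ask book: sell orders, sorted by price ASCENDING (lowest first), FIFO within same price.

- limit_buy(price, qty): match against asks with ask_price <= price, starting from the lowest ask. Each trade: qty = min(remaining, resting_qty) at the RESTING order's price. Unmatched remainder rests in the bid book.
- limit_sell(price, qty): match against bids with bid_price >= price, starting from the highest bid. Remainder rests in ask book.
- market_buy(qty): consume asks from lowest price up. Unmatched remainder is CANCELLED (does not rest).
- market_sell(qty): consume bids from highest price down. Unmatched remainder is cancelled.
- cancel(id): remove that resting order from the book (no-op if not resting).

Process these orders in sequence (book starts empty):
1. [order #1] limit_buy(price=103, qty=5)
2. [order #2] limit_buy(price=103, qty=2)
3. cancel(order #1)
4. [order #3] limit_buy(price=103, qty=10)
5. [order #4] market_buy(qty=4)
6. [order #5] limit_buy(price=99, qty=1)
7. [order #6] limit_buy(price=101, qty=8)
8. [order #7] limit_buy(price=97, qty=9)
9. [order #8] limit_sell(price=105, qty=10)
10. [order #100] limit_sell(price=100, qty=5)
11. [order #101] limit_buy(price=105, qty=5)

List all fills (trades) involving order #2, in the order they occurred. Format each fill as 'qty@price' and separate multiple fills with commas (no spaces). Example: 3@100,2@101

After op 1 [order #1] limit_buy(price=103, qty=5): fills=none; bids=[#1:5@103] asks=[-]
After op 2 [order #2] limit_buy(price=103, qty=2): fills=none; bids=[#1:5@103 #2:2@103] asks=[-]
After op 3 cancel(order #1): fills=none; bids=[#2:2@103] asks=[-]
After op 4 [order #3] limit_buy(price=103, qty=10): fills=none; bids=[#2:2@103 #3:10@103] asks=[-]
After op 5 [order #4] market_buy(qty=4): fills=none; bids=[#2:2@103 #3:10@103] asks=[-]
After op 6 [order #5] limit_buy(price=99, qty=1): fills=none; bids=[#2:2@103 #3:10@103 #5:1@99] asks=[-]
After op 7 [order #6] limit_buy(price=101, qty=8): fills=none; bids=[#2:2@103 #3:10@103 #6:8@101 #5:1@99] asks=[-]
After op 8 [order #7] limit_buy(price=97, qty=9): fills=none; bids=[#2:2@103 #3:10@103 #6:8@101 #5:1@99 #7:9@97] asks=[-]
After op 9 [order #8] limit_sell(price=105, qty=10): fills=none; bids=[#2:2@103 #3:10@103 #6:8@101 #5:1@99 #7:9@97] asks=[#8:10@105]
After op 10 [order #100] limit_sell(price=100, qty=5): fills=#2x#100:2@103 #3x#100:3@103; bids=[#3:7@103 #6:8@101 #5:1@99 #7:9@97] asks=[#8:10@105]
After op 11 [order #101] limit_buy(price=105, qty=5): fills=#101x#8:5@105; bids=[#3:7@103 #6:8@101 #5:1@99 #7:9@97] asks=[#8:5@105]

Answer: 2@103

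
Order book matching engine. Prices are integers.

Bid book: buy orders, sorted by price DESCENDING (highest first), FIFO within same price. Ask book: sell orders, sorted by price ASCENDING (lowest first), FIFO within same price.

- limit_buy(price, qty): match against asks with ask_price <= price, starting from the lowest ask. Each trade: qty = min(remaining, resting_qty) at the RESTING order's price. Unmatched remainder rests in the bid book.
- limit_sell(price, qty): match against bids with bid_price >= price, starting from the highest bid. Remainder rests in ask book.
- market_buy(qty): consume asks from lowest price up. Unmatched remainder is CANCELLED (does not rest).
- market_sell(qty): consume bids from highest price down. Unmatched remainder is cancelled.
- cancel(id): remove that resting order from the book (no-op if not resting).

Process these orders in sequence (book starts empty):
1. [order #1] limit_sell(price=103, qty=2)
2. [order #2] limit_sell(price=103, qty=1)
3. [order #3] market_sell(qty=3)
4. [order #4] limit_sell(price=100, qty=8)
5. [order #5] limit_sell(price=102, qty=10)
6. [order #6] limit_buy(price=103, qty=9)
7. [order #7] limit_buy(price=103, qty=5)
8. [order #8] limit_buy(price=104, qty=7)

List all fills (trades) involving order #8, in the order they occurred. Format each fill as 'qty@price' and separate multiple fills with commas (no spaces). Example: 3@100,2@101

Answer: 4@102,2@103,1@103

Derivation:
After op 1 [order #1] limit_sell(price=103, qty=2): fills=none; bids=[-] asks=[#1:2@103]
After op 2 [order #2] limit_sell(price=103, qty=1): fills=none; bids=[-] asks=[#1:2@103 #2:1@103]
After op 3 [order #3] market_sell(qty=3): fills=none; bids=[-] asks=[#1:2@103 #2:1@103]
After op 4 [order #4] limit_sell(price=100, qty=8): fills=none; bids=[-] asks=[#4:8@100 #1:2@103 #2:1@103]
After op 5 [order #5] limit_sell(price=102, qty=10): fills=none; bids=[-] asks=[#4:8@100 #5:10@102 #1:2@103 #2:1@103]
After op 6 [order #6] limit_buy(price=103, qty=9): fills=#6x#4:8@100 #6x#5:1@102; bids=[-] asks=[#5:9@102 #1:2@103 #2:1@103]
After op 7 [order #7] limit_buy(price=103, qty=5): fills=#7x#5:5@102; bids=[-] asks=[#5:4@102 #1:2@103 #2:1@103]
After op 8 [order #8] limit_buy(price=104, qty=7): fills=#8x#5:4@102 #8x#1:2@103 #8x#2:1@103; bids=[-] asks=[-]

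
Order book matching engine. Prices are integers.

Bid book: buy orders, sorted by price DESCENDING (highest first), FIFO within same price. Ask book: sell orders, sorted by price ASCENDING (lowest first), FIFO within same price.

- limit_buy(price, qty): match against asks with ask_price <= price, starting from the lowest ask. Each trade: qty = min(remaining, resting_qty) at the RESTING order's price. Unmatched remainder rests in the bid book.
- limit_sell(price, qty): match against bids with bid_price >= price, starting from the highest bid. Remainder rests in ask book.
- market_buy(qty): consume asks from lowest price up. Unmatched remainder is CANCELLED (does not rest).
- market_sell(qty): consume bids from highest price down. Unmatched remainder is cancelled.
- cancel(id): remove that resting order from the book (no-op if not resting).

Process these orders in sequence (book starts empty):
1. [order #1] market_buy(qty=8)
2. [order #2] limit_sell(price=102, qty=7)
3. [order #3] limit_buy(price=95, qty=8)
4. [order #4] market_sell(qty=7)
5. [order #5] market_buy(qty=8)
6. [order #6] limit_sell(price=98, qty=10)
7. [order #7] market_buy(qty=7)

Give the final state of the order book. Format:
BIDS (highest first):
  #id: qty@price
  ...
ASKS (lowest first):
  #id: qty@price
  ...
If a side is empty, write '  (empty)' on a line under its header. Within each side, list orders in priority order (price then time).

Answer: BIDS (highest first):
  #3: 1@95
ASKS (lowest first):
  #6: 3@98

Derivation:
After op 1 [order #1] market_buy(qty=8): fills=none; bids=[-] asks=[-]
After op 2 [order #2] limit_sell(price=102, qty=7): fills=none; bids=[-] asks=[#2:7@102]
After op 3 [order #3] limit_buy(price=95, qty=8): fills=none; bids=[#3:8@95] asks=[#2:7@102]
After op 4 [order #4] market_sell(qty=7): fills=#3x#4:7@95; bids=[#3:1@95] asks=[#2:7@102]
After op 5 [order #5] market_buy(qty=8): fills=#5x#2:7@102; bids=[#3:1@95] asks=[-]
After op 6 [order #6] limit_sell(price=98, qty=10): fills=none; bids=[#3:1@95] asks=[#6:10@98]
After op 7 [order #7] market_buy(qty=7): fills=#7x#6:7@98; bids=[#3:1@95] asks=[#6:3@98]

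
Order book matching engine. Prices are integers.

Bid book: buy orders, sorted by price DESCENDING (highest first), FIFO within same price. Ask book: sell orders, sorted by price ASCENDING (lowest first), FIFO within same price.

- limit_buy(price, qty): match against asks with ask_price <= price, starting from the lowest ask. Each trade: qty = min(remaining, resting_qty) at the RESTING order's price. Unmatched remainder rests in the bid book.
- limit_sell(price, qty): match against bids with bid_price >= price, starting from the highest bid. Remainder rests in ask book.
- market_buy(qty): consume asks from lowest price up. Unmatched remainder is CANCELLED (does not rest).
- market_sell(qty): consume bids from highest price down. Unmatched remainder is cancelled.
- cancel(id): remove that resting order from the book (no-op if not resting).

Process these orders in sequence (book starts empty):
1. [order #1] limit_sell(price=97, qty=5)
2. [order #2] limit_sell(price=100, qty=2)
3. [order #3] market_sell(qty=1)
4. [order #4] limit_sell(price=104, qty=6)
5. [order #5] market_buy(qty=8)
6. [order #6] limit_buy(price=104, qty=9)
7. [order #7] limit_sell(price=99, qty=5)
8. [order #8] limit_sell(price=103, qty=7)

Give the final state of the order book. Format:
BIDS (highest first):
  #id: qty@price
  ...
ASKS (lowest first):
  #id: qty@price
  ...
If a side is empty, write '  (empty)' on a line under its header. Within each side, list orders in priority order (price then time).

Answer: BIDS (highest first):
  (empty)
ASKS (lowest first):
  #7: 1@99
  #8: 7@103

Derivation:
After op 1 [order #1] limit_sell(price=97, qty=5): fills=none; bids=[-] asks=[#1:5@97]
After op 2 [order #2] limit_sell(price=100, qty=2): fills=none; bids=[-] asks=[#1:5@97 #2:2@100]
After op 3 [order #3] market_sell(qty=1): fills=none; bids=[-] asks=[#1:5@97 #2:2@100]
After op 4 [order #4] limit_sell(price=104, qty=6): fills=none; bids=[-] asks=[#1:5@97 #2:2@100 #4:6@104]
After op 5 [order #5] market_buy(qty=8): fills=#5x#1:5@97 #5x#2:2@100 #5x#4:1@104; bids=[-] asks=[#4:5@104]
After op 6 [order #6] limit_buy(price=104, qty=9): fills=#6x#4:5@104; bids=[#6:4@104] asks=[-]
After op 7 [order #7] limit_sell(price=99, qty=5): fills=#6x#7:4@104; bids=[-] asks=[#7:1@99]
After op 8 [order #8] limit_sell(price=103, qty=7): fills=none; bids=[-] asks=[#7:1@99 #8:7@103]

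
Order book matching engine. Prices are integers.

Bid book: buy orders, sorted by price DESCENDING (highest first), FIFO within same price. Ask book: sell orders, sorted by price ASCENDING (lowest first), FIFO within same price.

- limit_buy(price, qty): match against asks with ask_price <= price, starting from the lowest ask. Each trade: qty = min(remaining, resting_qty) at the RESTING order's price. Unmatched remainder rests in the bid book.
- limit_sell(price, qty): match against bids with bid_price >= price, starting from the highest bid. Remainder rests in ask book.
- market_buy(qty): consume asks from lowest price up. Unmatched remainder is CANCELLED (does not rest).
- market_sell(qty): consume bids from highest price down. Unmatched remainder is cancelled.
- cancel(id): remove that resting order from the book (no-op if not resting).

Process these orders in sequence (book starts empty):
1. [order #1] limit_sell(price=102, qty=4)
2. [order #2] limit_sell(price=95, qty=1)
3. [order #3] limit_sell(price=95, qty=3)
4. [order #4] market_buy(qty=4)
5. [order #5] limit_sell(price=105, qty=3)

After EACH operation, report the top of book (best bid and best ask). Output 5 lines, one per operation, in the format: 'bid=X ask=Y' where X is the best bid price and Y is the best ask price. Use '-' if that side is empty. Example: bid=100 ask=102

After op 1 [order #1] limit_sell(price=102, qty=4): fills=none; bids=[-] asks=[#1:4@102]
After op 2 [order #2] limit_sell(price=95, qty=1): fills=none; bids=[-] asks=[#2:1@95 #1:4@102]
After op 3 [order #3] limit_sell(price=95, qty=3): fills=none; bids=[-] asks=[#2:1@95 #3:3@95 #1:4@102]
After op 4 [order #4] market_buy(qty=4): fills=#4x#2:1@95 #4x#3:3@95; bids=[-] asks=[#1:4@102]
After op 5 [order #5] limit_sell(price=105, qty=3): fills=none; bids=[-] asks=[#1:4@102 #5:3@105]

Answer: bid=- ask=102
bid=- ask=95
bid=- ask=95
bid=- ask=102
bid=- ask=102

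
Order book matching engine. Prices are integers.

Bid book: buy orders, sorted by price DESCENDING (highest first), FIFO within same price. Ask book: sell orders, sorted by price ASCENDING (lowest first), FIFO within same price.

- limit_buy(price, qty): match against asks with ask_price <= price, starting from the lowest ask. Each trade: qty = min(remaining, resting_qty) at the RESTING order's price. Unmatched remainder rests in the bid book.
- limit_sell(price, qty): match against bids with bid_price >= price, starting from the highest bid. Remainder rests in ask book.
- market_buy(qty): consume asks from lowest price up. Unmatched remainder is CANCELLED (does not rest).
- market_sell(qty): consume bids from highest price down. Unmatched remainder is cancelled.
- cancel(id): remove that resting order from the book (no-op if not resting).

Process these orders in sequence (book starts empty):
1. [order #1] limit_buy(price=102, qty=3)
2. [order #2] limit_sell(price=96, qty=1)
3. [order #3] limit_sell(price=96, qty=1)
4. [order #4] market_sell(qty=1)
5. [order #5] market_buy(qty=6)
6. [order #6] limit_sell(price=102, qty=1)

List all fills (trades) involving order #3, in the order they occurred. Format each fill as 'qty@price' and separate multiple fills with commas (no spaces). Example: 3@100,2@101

After op 1 [order #1] limit_buy(price=102, qty=3): fills=none; bids=[#1:3@102] asks=[-]
After op 2 [order #2] limit_sell(price=96, qty=1): fills=#1x#2:1@102; bids=[#1:2@102] asks=[-]
After op 3 [order #3] limit_sell(price=96, qty=1): fills=#1x#3:1@102; bids=[#1:1@102] asks=[-]
After op 4 [order #4] market_sell(qty=1): fills=#1x#4:1@102; bids=[-] asks=[-]
After op 5 [order #5] market_buy(qty=6): fills=none; bids=[-] asks=[-]
After op 6 [order #6] limit_sell(price=102, qty=1): fills=none; bids=[-] asks=[#6:1@102]

Answer: 1@102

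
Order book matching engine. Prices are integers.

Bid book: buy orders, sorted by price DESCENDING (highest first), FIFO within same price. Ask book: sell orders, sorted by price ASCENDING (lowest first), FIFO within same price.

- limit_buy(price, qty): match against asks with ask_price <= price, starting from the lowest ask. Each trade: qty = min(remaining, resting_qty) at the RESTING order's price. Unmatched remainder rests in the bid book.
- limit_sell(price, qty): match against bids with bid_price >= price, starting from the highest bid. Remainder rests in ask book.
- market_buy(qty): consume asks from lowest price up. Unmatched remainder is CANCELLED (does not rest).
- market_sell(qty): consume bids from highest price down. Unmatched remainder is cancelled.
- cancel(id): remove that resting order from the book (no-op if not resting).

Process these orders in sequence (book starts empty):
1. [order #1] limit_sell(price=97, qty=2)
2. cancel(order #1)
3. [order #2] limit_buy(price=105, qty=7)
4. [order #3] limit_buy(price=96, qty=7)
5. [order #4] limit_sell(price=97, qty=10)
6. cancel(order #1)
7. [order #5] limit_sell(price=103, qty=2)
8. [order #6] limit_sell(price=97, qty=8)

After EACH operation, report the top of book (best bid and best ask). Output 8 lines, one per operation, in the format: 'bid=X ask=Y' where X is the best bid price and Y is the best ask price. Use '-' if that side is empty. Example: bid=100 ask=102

Answer: bid=- ask=97
bid=- ask=-
bid=105 ask=-
bid=105 ask=-
bid=96 ask=97
bid=96 ask=97
bid=96 ask=97
bid=96 ask=97

Derivation:
After op 1 [order #1] limit_sell(price=97, qty=2): fills=none; bids=[-] asks=[#1:2@97]
After op 2 cancel(order #1): fills=none; bids=[-] asks=[-]
After op 3 [order #2] limit_buy(price=105, qty=7): fills=none; bids=[#2:7@105] asks=[-]
After op 4 [order #3] limit_buy(price=96, qty=7): fills=none; bids=[#2:7@105 #3:7@96] asks=[-]
After op 5 [order #4] limit_sell(price=97, qty=10): fills=#2x#4:7@105; bids=[#3:7@96] asks=[#4:3@97]
After op 6 cancel(order #1): fills=none; bids=[#3:7@96] asks=[#4:3@97]
After op 7 [order #5] limit_sell(price=103, qty=2): fills=none; bids=[#3:7@96] asks=[#4:3@97 #5:2@103]
After op 8 [order #6] limit_sell(price=97, qty=8): fills=none; bids=[#3:7@96] asks=[#4:3@97 #6:8@97 #5:2@103]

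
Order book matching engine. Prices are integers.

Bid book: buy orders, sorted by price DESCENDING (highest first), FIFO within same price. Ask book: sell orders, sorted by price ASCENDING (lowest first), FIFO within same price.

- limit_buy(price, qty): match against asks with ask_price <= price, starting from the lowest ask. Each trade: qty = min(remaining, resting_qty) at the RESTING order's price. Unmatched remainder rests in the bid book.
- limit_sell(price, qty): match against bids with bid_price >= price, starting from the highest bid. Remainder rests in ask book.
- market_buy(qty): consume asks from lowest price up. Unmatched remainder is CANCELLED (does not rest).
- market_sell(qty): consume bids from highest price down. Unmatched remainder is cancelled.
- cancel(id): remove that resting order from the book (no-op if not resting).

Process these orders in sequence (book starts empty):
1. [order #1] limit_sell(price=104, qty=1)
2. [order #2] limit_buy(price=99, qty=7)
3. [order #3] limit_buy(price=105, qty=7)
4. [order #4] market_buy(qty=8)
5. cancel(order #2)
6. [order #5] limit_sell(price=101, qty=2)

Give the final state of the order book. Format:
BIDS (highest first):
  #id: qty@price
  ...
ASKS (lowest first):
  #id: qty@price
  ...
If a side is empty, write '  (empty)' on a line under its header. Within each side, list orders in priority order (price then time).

Answer: BIDS (highest first):
  #3: 4@105
ASKS (lowest first):
  (empty)

Derivation:
After op 1 [order #1] limit_sell(price=104, qty=1): fills=none; bids=[-] asks=[#1:1@104]
After op 2 [order #2] limit_buy(price=99, qty=7): fills=none; bids=[#2:7@99] asks=[#1:1@104]
After op 3 [order #3] limit_buy(price=105, qty=7): fills=#3x#1:1@104; bids=[#3:6@105 #2:7@99] asks=[-]
After op 4 [order #4] market_buy(qty=8): fills=none; bids=[#3:6@105 #2:7@99] asks=[-]
After op 5 cancel(order #2): fills=none; bids=[#3:6@105] asks=[-]
After op 6 [order #5] limit_sell(price=101, qty=2): fills=#3x#5:2@105; bids=[#3:4@105] asks=[-]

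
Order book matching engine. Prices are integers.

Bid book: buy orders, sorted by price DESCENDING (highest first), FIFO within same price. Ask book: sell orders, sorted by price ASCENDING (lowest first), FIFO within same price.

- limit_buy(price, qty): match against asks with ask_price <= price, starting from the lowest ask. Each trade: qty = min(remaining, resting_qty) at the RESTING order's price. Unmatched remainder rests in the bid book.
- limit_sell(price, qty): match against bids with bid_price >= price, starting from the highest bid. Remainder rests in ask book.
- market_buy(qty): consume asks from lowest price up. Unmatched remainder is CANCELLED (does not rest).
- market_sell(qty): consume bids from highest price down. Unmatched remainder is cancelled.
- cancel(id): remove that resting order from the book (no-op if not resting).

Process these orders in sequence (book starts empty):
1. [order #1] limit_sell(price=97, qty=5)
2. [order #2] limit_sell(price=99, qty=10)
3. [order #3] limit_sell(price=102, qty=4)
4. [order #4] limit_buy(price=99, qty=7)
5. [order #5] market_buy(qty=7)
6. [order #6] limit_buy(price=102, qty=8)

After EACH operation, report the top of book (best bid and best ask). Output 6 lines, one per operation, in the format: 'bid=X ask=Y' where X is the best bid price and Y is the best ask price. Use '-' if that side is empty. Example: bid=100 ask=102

After op 1 [order #1] limit_sell(price=97, qty=5): fills=none; bids=[-] asks=[#1:5@97]
After op 2 [order #2] limit_sell(price=99, qty=10): fills=none; bids=[-] asks=[#1:5@97 #2:10@99]
After op 3 [order #3] limit_sell(price=102, qty=4): fills=none; bids=[-] asks=[#1:5@97 #2:10@99 #3:4@102]
After op 4 [order #4] limit_buy(price=99, qty=7): fills=#4x#1:5@97 #4x#2:2@99; bids=[-] asks=[#2:8@99 #3:4@102]
After op 5 [order #5] market_buy(qty=7): fills=#5x#2:7@99; bids=[-] asks=[#2:1@99 #3:4@102]
After op 6 [order #6] limit_buy(price=102, qty=8): fills=#6x#2:1@99 #6x#3:4@102; bids=[#6:3@102] asks=[-]

Answer: bid=- ask=97
bid=- ask=97
bid=- ask=97
bid=- ask=99
bid=- ask=99
bid=102 ask=-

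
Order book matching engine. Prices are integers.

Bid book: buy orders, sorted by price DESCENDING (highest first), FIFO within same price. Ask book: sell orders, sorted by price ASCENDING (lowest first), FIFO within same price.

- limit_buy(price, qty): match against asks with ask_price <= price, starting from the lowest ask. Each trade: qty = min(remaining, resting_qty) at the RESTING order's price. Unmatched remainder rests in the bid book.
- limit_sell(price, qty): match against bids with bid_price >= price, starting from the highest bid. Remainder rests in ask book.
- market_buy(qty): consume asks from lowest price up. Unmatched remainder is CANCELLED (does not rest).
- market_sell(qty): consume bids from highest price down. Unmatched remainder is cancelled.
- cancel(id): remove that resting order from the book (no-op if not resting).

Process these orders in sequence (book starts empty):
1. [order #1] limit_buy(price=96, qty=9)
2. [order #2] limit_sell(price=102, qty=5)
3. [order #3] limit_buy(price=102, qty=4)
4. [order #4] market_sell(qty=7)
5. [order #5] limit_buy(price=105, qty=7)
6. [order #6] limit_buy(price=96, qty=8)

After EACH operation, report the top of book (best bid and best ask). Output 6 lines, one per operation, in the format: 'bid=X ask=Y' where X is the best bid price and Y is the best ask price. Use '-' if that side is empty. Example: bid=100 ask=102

After op 1 [order #1] limit_buy(price=96, qty=9): fills=none; bids=[#1:9@96] asks=[-]
After op 2 [order #2] limit_sell(price=102, qty=5): fills=none; bids=[#1:9@96] asks=[#2:5@102]
After op 3 [order #3] limit_buy(price=102, qty=4): fills=#3x#2:4@102; bids=[#1:9@96] asks=[#2:1@102]
After op 4 [order #4] market_sell(qty=7): fills=#1x#4:7@96; bids=[#1:2@96] asks=[#2:1@102]
After op 5 [order #5] limit_buy(price=105, qty=7): fills=#5x#2:1@102; bids=[#5:6@105 #1:2@96] asks=[-]
After op 6 [order #6] limit_buy(price=96, qty=8): fills=none; bids=[#5:6@105 #1:2@96 #6:8@96] asks=[-]

Answer: bid=96 ask=-
bid=96 ask=102
bid=96 ask=102
bid=96 ask=102
bid=105 ask=-
bid=105 ask=-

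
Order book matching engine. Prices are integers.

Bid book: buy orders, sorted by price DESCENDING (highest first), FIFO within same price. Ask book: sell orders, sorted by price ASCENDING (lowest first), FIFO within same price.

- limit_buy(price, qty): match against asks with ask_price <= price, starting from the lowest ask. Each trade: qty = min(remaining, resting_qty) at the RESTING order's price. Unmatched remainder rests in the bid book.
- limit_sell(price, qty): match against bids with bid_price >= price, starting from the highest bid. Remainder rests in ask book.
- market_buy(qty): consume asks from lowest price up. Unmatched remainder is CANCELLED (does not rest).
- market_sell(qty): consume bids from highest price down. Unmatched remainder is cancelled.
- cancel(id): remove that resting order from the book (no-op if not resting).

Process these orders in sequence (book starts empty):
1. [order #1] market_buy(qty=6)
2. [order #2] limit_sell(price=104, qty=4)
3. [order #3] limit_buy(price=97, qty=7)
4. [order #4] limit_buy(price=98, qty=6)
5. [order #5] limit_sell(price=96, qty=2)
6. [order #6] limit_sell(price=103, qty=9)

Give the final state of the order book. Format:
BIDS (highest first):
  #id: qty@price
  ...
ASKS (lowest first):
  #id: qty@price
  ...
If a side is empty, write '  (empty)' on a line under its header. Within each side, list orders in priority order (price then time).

Answer: BIDS (highest first):
  #4: 4@98
  #3: 7@97
ASKS (lowest first):
  #6: 9@103
  #2: 4@104

Derivation:
After op 1 [order #1] market_buy(qty=6): fills=none; bids=[-] asks=[-]
After op 2 [order #2] limit_sell(price=104, qty=4): fills=none; bids=[-] asks=[#2:4@104]
After op 3 [order #3] limit_buy(price=97, qty=7): fills=none; bids=[#3:7@97] asks=[#2:4@104]
After op 4 [order #4] limit_buy(price=98, qty=6): fills=none; bids=[#4:6@98 #3:7@97] asks=[#2:4@104]
After op 5 [order #5] limit_sell(price=96, qty=2): fills=#4x#5:2@98; bids=[#4:4@98 #3:7@97] asks=[#2:4@104]
After op 6 [order #6] limit_sell(price=103, qty=9): fills=none; bids=[#4:4@98 #3:7@97] asks=[#6:9@103 #2:4@104]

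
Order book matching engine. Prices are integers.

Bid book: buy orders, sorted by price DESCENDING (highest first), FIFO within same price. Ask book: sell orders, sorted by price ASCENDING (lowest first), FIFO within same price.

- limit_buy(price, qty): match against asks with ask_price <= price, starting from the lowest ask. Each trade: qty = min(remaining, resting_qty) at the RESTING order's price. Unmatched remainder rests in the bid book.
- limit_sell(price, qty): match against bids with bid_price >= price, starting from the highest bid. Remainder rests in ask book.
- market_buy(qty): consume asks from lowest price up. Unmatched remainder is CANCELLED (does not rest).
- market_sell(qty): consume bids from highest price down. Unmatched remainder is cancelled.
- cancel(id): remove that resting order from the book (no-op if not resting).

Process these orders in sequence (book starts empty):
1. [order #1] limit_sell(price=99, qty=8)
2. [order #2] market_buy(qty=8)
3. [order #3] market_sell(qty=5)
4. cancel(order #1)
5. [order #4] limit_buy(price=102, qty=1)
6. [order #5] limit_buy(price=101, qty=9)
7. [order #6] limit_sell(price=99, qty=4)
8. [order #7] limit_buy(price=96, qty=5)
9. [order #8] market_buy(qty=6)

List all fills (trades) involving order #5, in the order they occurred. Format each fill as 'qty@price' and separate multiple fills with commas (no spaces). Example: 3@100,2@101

Answer: 3@101

Derivation:
After op 1 [order #1] limit_sell(price=99, qty=8): fills=none; bids=[-] asks=[#1:8@99]
After op 2 [order #2] market_buy(qty=8): fills=#2x#1:8@99; bids=[-] asks=[-]
After op 3 [order #3] market_sell(qty=5): fills=none; bids=[-] asks=[-]
After op 4 cancel(order #1): fills=none; bids=[-] asks=[-]
After op 5 [order #4] limit_buy(price=102, qty=1): fills=none; bids=[#4:1@102] asks=[-]
After op 6 [order #5] limit_buy(price=101, qty=9): fills=none; bids=[#4:1@102 #5:9@101] asks=[-]
After op 7 [order #6] limit_sell(price=99, qty=4): fills=#4x#6:1@102 #5x#6:3@101; bids=[#5:6@101] asks=[-]
After op 8 [order #7] limit_buy(price=96, qty=5): fills=none; bids=[#5:6@101 #7:5@96] asks=[-]
After op 9 [order #8] market_buy(qty=6): fills=none; bids=[#5:6@101 #7:5@96] asks=[-]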